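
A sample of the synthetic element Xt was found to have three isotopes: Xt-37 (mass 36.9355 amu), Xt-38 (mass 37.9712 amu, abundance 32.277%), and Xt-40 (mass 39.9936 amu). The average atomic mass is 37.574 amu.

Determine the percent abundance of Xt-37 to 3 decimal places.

Let x and y be the fractions of Xt-37 and Xt-40. Then x + y = 1 − 0.32277 = 0.67723 and 36.9355x + 39.9936y = 37.574 − 0.32277×37.9712 = 25.318035776.
Substituting: 36.9355x + 39.9936(0.67723 − x) = 25.318035776
(36.9355 − 39.9936)x = -1.766829952  ⇒  x = 0.57775, y = 0.09948
Xt-37: 57.775%, Xt-40: 9.948%.

57.775%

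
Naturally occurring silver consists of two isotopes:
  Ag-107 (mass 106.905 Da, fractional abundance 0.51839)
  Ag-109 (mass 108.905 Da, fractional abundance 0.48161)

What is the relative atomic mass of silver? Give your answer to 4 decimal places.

107.8682 Da

The abundance-weighted mean is 0.51839 × 106.905 + 0.48161 × 108.905
= 55.41848 + 52.44974 = 107.86822 Da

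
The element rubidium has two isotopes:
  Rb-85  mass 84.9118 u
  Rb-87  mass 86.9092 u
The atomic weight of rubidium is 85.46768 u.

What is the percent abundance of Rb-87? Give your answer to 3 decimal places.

Writing the weighted mean with unknown fraction x of Rb-85:
84.9118·x + 86.9092·(1 − x) = 85.46768
(84.9118 − 86.9092)·x = 85.46768 − 86.9092
x = -1.44152 / -1.9974 = 0.72170 → 72.170% Rb-85, 27.830% Rb-87.

27.830%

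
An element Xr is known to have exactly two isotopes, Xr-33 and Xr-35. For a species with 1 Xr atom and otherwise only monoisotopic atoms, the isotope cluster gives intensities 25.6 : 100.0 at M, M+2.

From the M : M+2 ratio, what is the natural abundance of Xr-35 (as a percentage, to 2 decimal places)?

79.62%

Write p for the Xr-33 fraction. I(M+2)/I(M) = [C(1,1)·p^0·(1−p)] / p^1 = 1·(1−p)/p = 100.0/25.6 = 3.9062
(1−p)/p = 3.9062/1 = 3.9062  ⇒  p = 1/(1 + 3.9062) = 0.2038
Xr-33: 20.38%, Xr-35: 79.62%.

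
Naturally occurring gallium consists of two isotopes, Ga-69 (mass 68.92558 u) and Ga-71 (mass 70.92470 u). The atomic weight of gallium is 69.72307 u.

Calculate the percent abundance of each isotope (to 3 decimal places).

Let x be the fractional abundance of Ga-69; then Ga-71 has abundance 1 − x.
68.92558·x + 70.92470·(1 − x) = 69.72307
(68.92558 − 70.92470)·x = 69.72307 − 70.92470
x = -1.20163 / -1.99912 = 0.60108 → 60.108% Ga-69, 39.892% Ga-71.

Ga-69: 60.108%, Ga-71: 39.892%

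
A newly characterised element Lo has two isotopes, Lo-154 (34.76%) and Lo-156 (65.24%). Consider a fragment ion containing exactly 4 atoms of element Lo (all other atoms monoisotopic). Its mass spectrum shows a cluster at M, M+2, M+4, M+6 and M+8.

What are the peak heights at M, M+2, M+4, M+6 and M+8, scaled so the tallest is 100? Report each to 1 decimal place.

3.8 : 28.4 : 79.9 : 100.0 : 46.9

Expanding (0.3476 + 0.6524)^4:
P(M) = 0.3476^4 = 0.014599
P(M+2) = 4 × 0.3476^3 × 0.6524^1 = 0.109601
P(M+4) = 6 × 0.3476^2 × 0.6524^2 = 0.308559
P(M+6) = 4 × 0.3476^1 × 0.6524^3 = 0.386084
P(M+8) = 0.6524^4 = 0.181157
The M+6 peak is largest (0.386084); scaling to 100 gives 3.8 : 28.4 : 79.9 : 100.0 : 46.9.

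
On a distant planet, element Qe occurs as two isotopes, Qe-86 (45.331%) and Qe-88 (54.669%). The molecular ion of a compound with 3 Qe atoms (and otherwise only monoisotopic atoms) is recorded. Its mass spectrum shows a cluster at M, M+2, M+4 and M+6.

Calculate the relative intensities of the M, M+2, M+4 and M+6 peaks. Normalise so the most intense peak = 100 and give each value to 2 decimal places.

Each Qe atom is independently Qe-86 (p = 0.45331) or Qe-88 (q = 0.54669); the cluster is the binomial expansion (p + q)^3.
P(M) = 0.45331^3 = 0.093151
P(M+2) = 3 × 0.45331^2 × 0.54669^1 = 0.337018
P(M+4) = 3 × 0.45331^1 × 0.54669^2 = 0.406442
P(M+6) = 0.54669^3 = 0.163389
The M+4 peak is largest (0.406442); scaling to 100 gives 22.92 : 82.92 : 100.00 : 40.20.

22.92 : 82.92 : 100.00 : 40.20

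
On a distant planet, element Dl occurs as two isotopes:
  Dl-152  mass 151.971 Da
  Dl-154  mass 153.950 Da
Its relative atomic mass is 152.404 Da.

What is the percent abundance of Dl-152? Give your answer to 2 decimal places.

Let x be the fractional abundance of Dl-152; then Dl-154 has abundance 1 − x.
151.971·x + 153.950·(1 − x) = 152.404
(151.971 − 153.950)·x = 152.404 − 153.950
x = -1.546 / -1.979 = 0.78120 → 78.12% Dl-152, 21.88% Dl-154.

78.12%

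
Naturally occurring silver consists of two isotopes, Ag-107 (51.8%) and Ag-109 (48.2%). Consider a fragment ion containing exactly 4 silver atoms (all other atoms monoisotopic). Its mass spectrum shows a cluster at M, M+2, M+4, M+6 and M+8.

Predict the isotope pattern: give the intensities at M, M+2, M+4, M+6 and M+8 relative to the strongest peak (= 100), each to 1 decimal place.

Each Ag atom is independently Ag-107 (p = 0.518) or Ag-109 (q = 0.482); the cluster is the binomial expansion (p + q)^4.
P(M) = 0.518^4 = 0.071998
P(M+2) = 4 × 0.518^3 × 0.482^1 = 0.267976
P(M+4) = 6 × 0.518^2 × 0.482^2 = 0.374029
P(M+6) = 4 × 0.518^1 × 0.482^3 = 0.232023
P(M+8) = 0.482^4 = 0.053974
The M+4 peak is largest (0.374029); scaling to 100 gives 19.2 : 71.6 : 100.0 : 62.0 : 14.4.

19.2 : 71.6 : 100.0 : 62.0 : 14.4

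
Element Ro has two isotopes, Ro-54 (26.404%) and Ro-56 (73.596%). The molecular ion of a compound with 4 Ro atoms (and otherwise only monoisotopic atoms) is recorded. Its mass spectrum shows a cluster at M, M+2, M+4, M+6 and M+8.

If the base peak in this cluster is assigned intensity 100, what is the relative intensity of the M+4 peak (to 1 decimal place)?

53.8

(0.26404 + 0.73596)^4 gives M 0.0049, M+2 0.0542, M+4 0.2266, M+6 0.4210, M+8 0.2934; the largest is M+6.
P(M+6) = C(4,3) × 0.26404^1 × 0.73596^3 = 4 × 0.26404 × 0.39862326 = 0.421010 (base)
P(M+4) = C(4,2) × 0.26404^2 × 0.73596^2 = 6 × 0.06971712 × 0.54163712 = 0.226568
Relative intensity = 0.226568 / 0.421010 × 100 = 53.8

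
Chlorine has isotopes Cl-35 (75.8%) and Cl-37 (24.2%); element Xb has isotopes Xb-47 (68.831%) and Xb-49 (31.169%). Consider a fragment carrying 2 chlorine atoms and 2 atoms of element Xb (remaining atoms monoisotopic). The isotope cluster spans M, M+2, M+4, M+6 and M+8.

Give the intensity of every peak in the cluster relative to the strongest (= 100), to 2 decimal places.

64.76 : 100.00 : 57.33 : 14.46 : 1.35

Chlorine pattern (n=2): 0.574564 : 0.366872 : 0.058564
Element Xb pattern (n=2): 0.47377066 : 0.42907869 : 0.09715066
Convolve the two distributions (both contribute in 2-u steps):
  M: 0.574564×0.47377066 = 0.272212
  M+2: 0.574564×0.42907869 + 0.366872×0.47377066 = 0.420346
  M+4: 0.574564×0.09715066 + 0.366872×0.42907869 + 0.058564×0.47377066 = 0.240982
  M+6: 0.366872×0.09715066 + 0.058564×0.42907869 = 0.060770
  M+8: 0.058564×0.09715066 = 0.005690
Scale to base peak (0.420346) = 100: 64.76 : 100.00 : 57.33 : 14.46 : 1.35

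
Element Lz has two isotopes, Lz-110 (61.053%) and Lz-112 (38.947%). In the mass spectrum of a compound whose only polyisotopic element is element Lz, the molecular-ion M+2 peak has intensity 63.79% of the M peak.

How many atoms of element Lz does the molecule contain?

For n independent Lz atoms, I(M+2)/I(M) = n · (abundance Lz-112) / (abundance Lz-110) = n · 0.38947/0.61053.
n = 0.6379 × 0.61053/0.38947 = 1.00 ≈ 1

1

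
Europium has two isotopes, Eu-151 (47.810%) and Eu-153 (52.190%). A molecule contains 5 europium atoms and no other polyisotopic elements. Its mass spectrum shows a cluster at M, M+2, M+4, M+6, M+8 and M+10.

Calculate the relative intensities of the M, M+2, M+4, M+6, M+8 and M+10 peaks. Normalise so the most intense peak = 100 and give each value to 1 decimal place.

7.7 : 42.0 : 91.6 : 100.0 : 54.6 : 11.9

Each Eu atom is independently Eu-151 (p = 0.47810) or Eu-153 (q = 0.52190); the cluster is the binomial expansion (p + q)^5.
P(M) = 0.47810^5 = 0.024980
P(M+2) = 5 × 0.47810^4 × 0.52190^1 = 0.136343
P(M+4) = 10 × 0.47810^3 × 0.52190^2 = 0.297667
P(M+6) = 10 × 0.47810^2 × 0.52190^3 = 0.324937
P(M+8) = 5 × 0.47810^1 × 0.52190^4 = 0.177353
P(M+10) = 0.52190^5 = 0.038720
The M+6 peak is largest (0.324937); scaling to 100 gives 7.7 : 42.0 : 91.6 : 100.0 : 54.6 : 11.9.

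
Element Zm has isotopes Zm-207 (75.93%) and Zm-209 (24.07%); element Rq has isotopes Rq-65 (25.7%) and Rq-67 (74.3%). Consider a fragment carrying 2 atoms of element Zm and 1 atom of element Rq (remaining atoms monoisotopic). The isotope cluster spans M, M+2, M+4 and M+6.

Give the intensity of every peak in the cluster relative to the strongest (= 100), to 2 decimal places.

28.37 : 100.00 : 54.85 : 8.24

Element Zm pattern (n=2): 0.57653649 : 0.36552702 : 0.05793649
Element Rq pattern (n=1): 0.2570 : 0.7430
Convolve the two distributions (both contribute in 2-u steps):
  M: 0.57653649×0.2570 = 0.148170
  M+2: 0.57653649×0.7430 + 0.36552702×0.2570 = 0.522307
  M+4: 0.36552702×0.7430 + 0.05793649×0.2570 = 0.286476
  M+6: 0.05793649×0.7430 = 0.043047
Scale to base peak (0.522307) = 100: 28.37 : 100.00 : 54.85 : 8.24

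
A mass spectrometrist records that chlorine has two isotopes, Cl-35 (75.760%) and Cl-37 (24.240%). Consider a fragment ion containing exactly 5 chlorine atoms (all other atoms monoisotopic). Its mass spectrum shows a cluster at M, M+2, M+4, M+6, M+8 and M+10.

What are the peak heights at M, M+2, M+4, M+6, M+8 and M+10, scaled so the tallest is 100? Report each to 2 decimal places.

62.51 : 100.00 : 63.99 : 20.47 : 3.28 : 0.21

Expanding (0.75760 + 0.24240)^5:
P(M) = 0.75760^5 = 0.249574
P(M+2) = 5 × 0.75760^4 × 0.24240^1 = 0.399266
P(M+4) = 10 × 0.75760^3 × 0.24240^2 = 0.255497
P(M+6) = 10 × 0.75760^2 × 0.24240^3 = 0.081748
P(M+8) = 5 × 0.75760^1 × 0.24240^4 = 0.013078
P(M+10) = 0.24240^5 = 0.000837
The M+2 peak is largest (0.399266); scaling to 100 gives 62.51 : 100.00 : 63.99 : 20.47 : 3.28 : 0.21.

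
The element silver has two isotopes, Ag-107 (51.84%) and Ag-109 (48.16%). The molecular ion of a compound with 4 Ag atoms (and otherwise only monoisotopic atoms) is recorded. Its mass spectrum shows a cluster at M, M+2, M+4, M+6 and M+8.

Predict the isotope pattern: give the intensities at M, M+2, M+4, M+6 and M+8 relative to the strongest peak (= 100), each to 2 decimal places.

19.31 : 71.76 : 100.00 : 61.93 : 14.38

Expanding (0.5184 + 0.4816)^4:
P(M) = 0.5184^4 = 0.072220
P(M+2) = 4 × 0.5184^3 × 0.4816^1 = 0.268375
P(M+4) = 6 × 0.5184^2 × 0.4816^2 = 0.373985
P(M+6) = 4 × 0.5184^1 × 0.4816^3 = 0.231624
P(M+8) = 0.4816^4 = 0.053795
The M+4 peak is largest (0.373985); scaling to 100 gives 19.31 : 71.76 : 100.00 : 61.93 : 14.38.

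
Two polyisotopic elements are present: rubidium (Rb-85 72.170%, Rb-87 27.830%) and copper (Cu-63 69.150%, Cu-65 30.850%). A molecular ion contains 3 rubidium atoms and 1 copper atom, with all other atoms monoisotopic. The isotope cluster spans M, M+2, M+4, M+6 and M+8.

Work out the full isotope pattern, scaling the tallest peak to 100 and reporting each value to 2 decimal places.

62.38 : 100.00 : 60.03 : 15.99 : 1.60

Rubidium pattern (n=3): 0.37589809 : 0.43485841 : 0.16768892 : 0.02155458
Copper pattern (n=1): 0.6915 : 0.3085
Convolve the two distributions (both contribute in 2-u steps):
  M: 0.37589809×0.6915 = 0.259934
  M+2: 0.37589809×0.3085 + 0.43485841×0.6915 = 0.416669
  M+4: 0.43485841×0.3085 + 0.16768892×0.6915 = 0.250111
  M+6: 0.16768892×0.3085 + 0.02155458×0.6915 = 0.066637
  M+8: 0.02155458×0.3085 = 0.006650
Scale to base peak (0.416669) = 100: 62.38 : 100.00 : 60.03 : 15.99 : 1.60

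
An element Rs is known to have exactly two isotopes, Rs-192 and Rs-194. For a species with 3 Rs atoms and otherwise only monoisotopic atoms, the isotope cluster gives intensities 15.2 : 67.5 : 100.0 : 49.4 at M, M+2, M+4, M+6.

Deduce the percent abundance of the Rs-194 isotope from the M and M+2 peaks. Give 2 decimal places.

If p is the fraction of Rs that is Rs-192, then I(M+2)/I(M) = [C(3,1)·p^2·(1−p)] / p^3 = 3·(1−p)/p = 67.5/15.2 = 4.4408
(1−p)/p = 4.4408/3 = 1.4803  ⇒  p = 1/(1 + 1.4803) = 0.4032
Rs-192: 40.32%, Rs-194: 59.68%.

59.68%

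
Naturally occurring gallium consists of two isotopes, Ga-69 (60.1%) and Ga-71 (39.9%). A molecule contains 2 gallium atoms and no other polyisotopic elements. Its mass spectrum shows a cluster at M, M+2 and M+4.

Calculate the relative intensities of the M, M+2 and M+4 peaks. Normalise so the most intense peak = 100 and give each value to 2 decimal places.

75.31 : 100.00 : 33.19

Expanding (0.601 + 0.399)^2:
P(M) = 0.601^2 = 0.361201
P(M+2) = 2 × 0.601^1 × 0.399^1 = 0.479598
P(M+4) = 0.399^2 = 0.159201
The M+2 peak is largest (0.479598); scaling to 100 gives 75.31 : 100.00 : 33.19.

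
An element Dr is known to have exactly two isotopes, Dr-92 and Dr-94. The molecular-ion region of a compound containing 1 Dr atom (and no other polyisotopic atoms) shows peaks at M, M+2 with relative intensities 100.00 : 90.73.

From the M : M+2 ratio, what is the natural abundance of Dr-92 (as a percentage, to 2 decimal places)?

Let p = fractional abundance of Dr-92. I(M+2)/I(M) = [C(1,1)·p^0·(1−p)] / p^1 = 1·(1−p)/p = 90.73/100.00 = 0.9073
(1−p)/p = 0.9073/1 = 0.9073  ⇒  p = 1/(1 + 0.9073) = 0.5243
Dr-92: 52.43%, Dr-94: 47.57%.

52.43%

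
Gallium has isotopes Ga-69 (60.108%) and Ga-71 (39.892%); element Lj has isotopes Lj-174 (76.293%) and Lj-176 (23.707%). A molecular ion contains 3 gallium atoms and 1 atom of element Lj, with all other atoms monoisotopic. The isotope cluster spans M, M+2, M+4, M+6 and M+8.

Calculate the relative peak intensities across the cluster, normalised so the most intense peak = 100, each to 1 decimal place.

Gallium pattern (n=3): 0.2171685 : 0.432386 : 0.2869625 : 0.063483
Element Lj pattern (n=1): 0.76293 : 0.23707
Convolve the two distributions (both contribute in 2-u steps):
  M: 0.2171685×0.76293 = 0.165684
  M+2: 0.2171685×0.23707 + 0.432386×0.76293 = 0.381364
  M+4: 0.432386×0.23707 + 0.2869625×0.76293 = 0.321438
  M+6: 0.2869625×0.23707 + 0.063483×0.76293 = 0.116463
  M+8: 0.063483×0.23707 = 0.015050
Scale to base peak (0.381364) = 100: 43.4 : 100.0 : 84.3 : 30.5 : 3.9

43.4 : 100.0 : 84.3 : 30.5 : 3.9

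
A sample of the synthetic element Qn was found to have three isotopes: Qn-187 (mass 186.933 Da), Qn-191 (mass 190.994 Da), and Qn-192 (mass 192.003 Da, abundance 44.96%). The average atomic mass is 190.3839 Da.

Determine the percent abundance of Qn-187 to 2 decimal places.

26.19%

The remaining 55.04% is split between Qn-187 (fraction x) and Qn-191 (fraction 0.5504 − x).
Substituting: 186.933x + 190.994(0.5504 − x) = 104.0593512
(186.933 − 190.994)x = -1.0637464  ⇒  x = 0.26194, y = 0.28846
Qn-187: 26.19%, Qn-191: 28.85%.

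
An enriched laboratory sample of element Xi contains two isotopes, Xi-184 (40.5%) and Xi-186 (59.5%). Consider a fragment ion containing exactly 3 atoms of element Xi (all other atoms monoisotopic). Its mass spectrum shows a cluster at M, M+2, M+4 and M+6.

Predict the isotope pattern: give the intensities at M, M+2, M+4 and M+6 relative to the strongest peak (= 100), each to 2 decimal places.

Expanding (0.405 + 0.595)^3:
P(M) = 0.405^3 = 0.066430
P(M+2) = 3 × 0.405^2 × 0.595^1 = 0.292785
P(M+4) = 3 × 0.405^1 × 0.595^2 = 0.430140
P(M+6) = 0.595^3 = 0.210645
The M+4 peak is largest (0.430140); scaling to 100 gives 15.44 : 68.07 : 100.00 : 48.97.

15.44 : 68.07 : 100.00 : 48.97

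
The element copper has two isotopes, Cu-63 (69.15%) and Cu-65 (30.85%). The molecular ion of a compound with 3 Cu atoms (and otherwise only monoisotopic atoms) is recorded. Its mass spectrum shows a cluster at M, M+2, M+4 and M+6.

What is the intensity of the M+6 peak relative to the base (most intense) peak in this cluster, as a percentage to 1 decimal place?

6.6%

Binomial terms of (0.6915 + 0.3085)^3: M 0.3307, M+2 0.4425, M+4 0.1974, M+6 0.0294 → M+2 is the base peak.
P(M+2) = C(3,1) × 0.6915^2 × 0.3085^1 = 3 × 0.47817225 × 0.3085 = 0.442548 (base)
P(M+6) = C(3,3) × 0.6915^0 × 0.3085^3 = 1 × 1.0000 × 0.02936064 = 0.029361
Relative intensity = 0.029361 / 0.442548 × 100 = 6.6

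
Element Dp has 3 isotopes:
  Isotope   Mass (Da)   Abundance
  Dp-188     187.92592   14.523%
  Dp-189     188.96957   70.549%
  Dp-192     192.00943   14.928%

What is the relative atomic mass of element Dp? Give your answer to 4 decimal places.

The abundance-weighted mean is 0.14523 × 187.92592 + 0.70549 × 188.96957 + 0.14928 × 192.00943
= 27.292481 + 133.316142 + 28.663168 = 189.271791 Da

189.2718 Da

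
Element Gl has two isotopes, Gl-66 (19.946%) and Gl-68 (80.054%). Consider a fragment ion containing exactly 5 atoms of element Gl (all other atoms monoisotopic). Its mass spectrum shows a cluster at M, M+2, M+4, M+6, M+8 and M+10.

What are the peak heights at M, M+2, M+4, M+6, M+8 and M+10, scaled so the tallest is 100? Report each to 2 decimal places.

0.08 : 1.55 : 12.42 : 49.83 : 100.00 : 80.27

The 5 Gl atoms are independent, so intensities follow the terms of (0.19946 + 0.80054)^5.
P(M) = 0.19946^5 = 0.000316
P(M+2) = 5 × 0.19946^4 × 0.80054^1 = 0.006335
P(M+4) = 10 × 0.19946^3 × 0.80054^2 = 0.050855
P(M+6) = 10 × 0.19946^2 × 0.80054^3 = 0.204108
P(M+8) = 5 × 0.19946^1 × 0.80054^4 = 0.409598
P(M+10) = 0.80054^5 = 0.328787
The M+8 peak is largest (0.409598); scaling to 100 gives 0.08 : 1.55 : 12.42 : 49.83 : 100.00 : 80.27.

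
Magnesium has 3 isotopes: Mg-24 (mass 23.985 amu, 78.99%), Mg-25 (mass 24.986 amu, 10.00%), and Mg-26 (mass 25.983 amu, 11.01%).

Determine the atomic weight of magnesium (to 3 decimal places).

Ar = Σ fᵢ·mᵢ = 0.7899 × 23.985 + 0.1000 × 24.986 + 0.1101 × 25.983
= 18.9458 + 2.4986 + 2.8607 = 24.3051 amu

24.305 amu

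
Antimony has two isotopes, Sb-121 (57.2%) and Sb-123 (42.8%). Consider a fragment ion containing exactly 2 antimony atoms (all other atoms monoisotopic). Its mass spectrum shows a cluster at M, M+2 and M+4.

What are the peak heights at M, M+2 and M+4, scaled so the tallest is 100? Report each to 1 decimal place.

Each Sb atom is independently Sb-121 (p = 0.572) or Sb-123 (q = 0.428); the cluster is the binomial expansion (p + q)^2.
P(M) = 0.572^2 = 0.327184
P(M+2) = 2 × 0.572^1 × 0.428^1 = 0.489632
P(M+4) = 0.428^2 = 0.183184
The M+2 peak is largest (0.489632); scaling to 100 gives 66.8 : 100.0 : 37.4.

66.8 : 100.0 : 37.4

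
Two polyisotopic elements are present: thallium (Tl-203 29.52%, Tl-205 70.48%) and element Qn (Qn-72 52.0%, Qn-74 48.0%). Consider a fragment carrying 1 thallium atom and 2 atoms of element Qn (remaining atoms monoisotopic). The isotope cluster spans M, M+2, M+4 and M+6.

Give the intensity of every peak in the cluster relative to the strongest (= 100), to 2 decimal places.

19.01 : 80.49 : 100.00 : 38.68

Thallium pattern (n=1): 0.2952 : 0.7048
Element Qn pattern (n=2): 0.2704 : 0.4992 : 0.2304
Convolve the two distributions (both contribute in 2-u steps):
  M: 0.2952×0.2704 = 0.079822
  M+2: 0.2952×0.4992 + 0.7048×0.2704 = 0.337942
  M+4: 0.2952×0.2304 + 0.7048×0.4992 = 0.419850
  M+6: 0.7048×0.2304 = 0.162386
Scale to base peak (0.419850) = 100: 19.01 : 80.49 : 100.00 : 38.68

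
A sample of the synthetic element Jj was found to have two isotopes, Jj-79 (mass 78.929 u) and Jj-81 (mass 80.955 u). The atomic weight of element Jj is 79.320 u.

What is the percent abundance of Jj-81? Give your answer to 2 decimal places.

19.30%

Let x be the fractional abundance of Jj-79; then Jj-81 has abundance 1 − x.
78.929·x + 80.955·(1 − x) = 79.320
(78.929 − 80.955)·x = 79.320 − 80.955
x = -1.635 / -2.026 = 0.80701 → 80.70% Jj-79, 19.30% Jj-81.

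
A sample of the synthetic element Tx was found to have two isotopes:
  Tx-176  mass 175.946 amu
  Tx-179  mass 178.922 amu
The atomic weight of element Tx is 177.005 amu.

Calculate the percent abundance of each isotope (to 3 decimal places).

Tx-176: 64.415%, Tx-179: 35.585%

Writing the weighted mean with unknown fraction x of Tx-176:
175.946·x + 178.922·(1 − x) = 177.005
(175.946 − 178.922)·x = 177.005 − 178.922
x = -1.917 / -2.976 = 0.64415 → 64.415% Tx-176, 35.585% Tx-179.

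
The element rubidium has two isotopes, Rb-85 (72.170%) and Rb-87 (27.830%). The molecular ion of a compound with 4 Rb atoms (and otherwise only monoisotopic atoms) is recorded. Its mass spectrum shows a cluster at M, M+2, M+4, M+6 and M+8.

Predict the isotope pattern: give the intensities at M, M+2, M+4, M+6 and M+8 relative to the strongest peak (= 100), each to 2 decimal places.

The 4 Rb atoms are independent, so intensities follow the terms of (0.72170 + 0.27830)^4.
P(M) = 0.72170^4 = 0.271286
P(M+2) = 4 × 0.72170^3 × 0.27830^1 = 0.418450
P(M+4) = 6 × 0.72170^2 × 0.27830^2 = 0.242042
P(M+6) = 4 × 0.72170^1 × 0.27830^3 = 0.062224
P(M+8) = 0.27830^4 = 0.005999
The M+2 peak is largest (0.418450); scaling to 100 gives 64.83 : 100.00 : 57.84 : 14.87 : 1.43.

64.83 : 100.00 : 57.84 : 14.87 : 1.43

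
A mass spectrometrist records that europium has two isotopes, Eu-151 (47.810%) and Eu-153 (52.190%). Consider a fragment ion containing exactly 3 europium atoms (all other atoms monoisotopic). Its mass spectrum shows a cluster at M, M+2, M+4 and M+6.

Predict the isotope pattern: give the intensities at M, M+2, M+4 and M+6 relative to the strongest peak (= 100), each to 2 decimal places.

Expanding (0.47810 + 0.52190)^3:
P(M) = 0.47810^3 = 0.109284
P(M+2) = 3 × 0.47810^2 × 0.52190^1 = 0.357887
P(M+4) = 3 × 0.47810^1 × 0.52190^2 = 0.390674
P(M+6) = 0.52190^3 = 0.142155
The M+4 peak is largest (0.390674); scaling to 100 gives 27.97 : 91.61 : 100.00 : 36.39.

27.97 : 91.61 : 100.00 : 36.39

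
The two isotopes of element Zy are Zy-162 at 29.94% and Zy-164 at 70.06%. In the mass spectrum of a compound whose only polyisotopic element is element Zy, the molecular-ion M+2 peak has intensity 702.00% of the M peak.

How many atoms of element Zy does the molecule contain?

3

For n independent Zy atoms, I(M+2)/I(M) = n · (abundance Zy-164) / (abundance Zy-162) = n · 0.7006/0.2994.
n = 7.0200 × 0.2994/0.7006 = 3.00 ≈ 3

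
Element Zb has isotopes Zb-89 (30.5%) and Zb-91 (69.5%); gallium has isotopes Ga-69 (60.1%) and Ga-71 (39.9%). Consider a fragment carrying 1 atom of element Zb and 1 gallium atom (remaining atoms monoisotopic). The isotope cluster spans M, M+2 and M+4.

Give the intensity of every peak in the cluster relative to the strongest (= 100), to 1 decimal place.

34.0 : 100.0 : 51.4

Element Zb pattern (n=1): 0.3050 : 0.6950
Gallium pattern (n=1): 0.6010 : 0.3990
Convolve the two distributions (both contribute in 2-u steps):
  M: 0.3050×0.6010 = 0.183305
  M+2: 0.3050×0.3990 + 0.6950×0.6010 = 0.539390
  M+4: 0.6950×0.3990 = 0.277305
Scale to base peak (0.539390) = 100: 34.0 : 100.0 : 51.4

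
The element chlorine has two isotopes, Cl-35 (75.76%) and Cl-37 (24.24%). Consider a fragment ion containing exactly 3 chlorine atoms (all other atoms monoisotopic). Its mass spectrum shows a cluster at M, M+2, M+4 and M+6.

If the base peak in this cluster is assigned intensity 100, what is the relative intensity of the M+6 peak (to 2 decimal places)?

3.28

Binomial terms of (0.7576 + 0.2424)^3: M 0.4348, M+2 0.4174, M+4 0.1335, M+6 0.0142 → M is the base peak.
P(M) = C(3,0) × 0.7576^3 × 0.2424^0 = 1 × 0.4348304 × 1.0000 = 0.434830 (base)
P(M+6) = C(3,3) × 0.7576^0 × 0.2424^3 = 1 × 1.0000 × 0.01424288 = 0.014243
Relative intensity = 0.014243 / 0.434830 × 100 = 3.28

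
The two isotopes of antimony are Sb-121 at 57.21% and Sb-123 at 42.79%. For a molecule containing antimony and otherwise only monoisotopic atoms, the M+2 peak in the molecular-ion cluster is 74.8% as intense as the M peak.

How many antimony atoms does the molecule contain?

With n Sb atoms, P(M+2)/P(M) = C(n,1)·p^(n−1)q / p^n = n·q/p = n · 0.4279/0.5721.
n = 0.748 × 0.5721/0.4279 = 1.00 ≈ 1

1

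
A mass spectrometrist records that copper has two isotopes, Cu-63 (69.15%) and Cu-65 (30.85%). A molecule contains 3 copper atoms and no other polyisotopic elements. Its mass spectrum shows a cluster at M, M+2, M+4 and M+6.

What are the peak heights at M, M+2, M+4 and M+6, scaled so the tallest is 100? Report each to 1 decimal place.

Each Cu atom is independently Cu-63 (p = 0.6915) or Cu-65 (q = 0.3085); the cluster is the binomial expansion (p + q)^3.
P(M) = 0.6915^3 = 0.330656
P(M+2) = 3 × 0.6915^2 × 0.3085^1 = 0.442548
P(M+4) = 3 × 0.6915^1 × 0.3085^2 = 0.197435
P(M+6) = 0.3085^3 = 0.029361
The M+2 peak is largest (0.442548); scaling to 100 gives 74.7 : 100.0 : 44.6 : 6.6.

74.7 : 100.0 : 44.6 : 6.6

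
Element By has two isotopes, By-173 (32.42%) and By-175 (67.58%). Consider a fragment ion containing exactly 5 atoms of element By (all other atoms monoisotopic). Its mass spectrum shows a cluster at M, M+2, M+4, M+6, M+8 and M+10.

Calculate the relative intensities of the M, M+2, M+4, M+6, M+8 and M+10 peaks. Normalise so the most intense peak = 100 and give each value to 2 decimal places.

1.06 : 11.04 : 46.03 : 95.95 : 100.00 : 41.69

Expanding (0.3242 + 0.6758)^5:
P(M) = 0.3242^5 = 0.003582
P(M+2) = 5 × 0.3242^4 × 0.6758^1 = 0.037328
P(M+4) = 10 × 0.3242^3 × 0.6758^2 = 0.155624
P(M+6) = 10 × 0.3242^2 × 0.6758^3 = 0.324400
P(M+8) = 5 × 0.3242^1 × 0.6758^4 = 0.338108
P(M+10) = 0.6758^5 = 0.140958
The M+8 peak is largest (0.338108); scaling to 100 gives 1.06 : 11.04 : 46.03 : 95.95 : 100.00 : 41.69.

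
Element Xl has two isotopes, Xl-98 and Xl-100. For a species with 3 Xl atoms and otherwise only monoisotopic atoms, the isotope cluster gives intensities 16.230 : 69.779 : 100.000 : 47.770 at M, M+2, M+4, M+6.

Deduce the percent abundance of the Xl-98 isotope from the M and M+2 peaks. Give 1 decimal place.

If p is the fraction of Xl that is Xl-98, then I(M+2)/I(M) = [C(3,1)·p^2·(1−p)] / p^3 = 3·(1−p)/p = 69.779/16.230 = 4.2994
(1−p)/p = 4.2994/3 = 1.4331  ⇒  p = 1/(1 + 1.4331) = 0.4110
Xl-98: 41.1%, Xl-100: 58.9%.

41.1%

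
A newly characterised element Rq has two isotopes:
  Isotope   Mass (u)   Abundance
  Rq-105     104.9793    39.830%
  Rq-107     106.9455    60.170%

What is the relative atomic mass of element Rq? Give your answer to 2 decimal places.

106.16 u

Average mass = Σ (abundance × isotope mass) = 0.39830 × 104.9793 + 0.60170 × 106.9455
= 41.81326 + 64.34911 = 106.16237 u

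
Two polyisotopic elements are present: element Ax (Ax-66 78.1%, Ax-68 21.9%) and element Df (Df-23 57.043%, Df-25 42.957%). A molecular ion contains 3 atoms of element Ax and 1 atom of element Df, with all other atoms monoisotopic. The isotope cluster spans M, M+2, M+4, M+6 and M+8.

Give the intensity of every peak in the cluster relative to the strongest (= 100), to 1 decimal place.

Element Ax pattern (n=3): 0.47637954 : 0.40074438 : 0.11237262 : 0.01050346
Element Df pattern (n=1): 0.57043 : 0.42957
Convolve the two distributions (both contribute in 2-u steps):
  M: 0.47637954×0.57043 = 0.271741
  M+2: 0.47637954×0.42957 + 0.40074438×0.57043 = 0.433235
  M+4: 0.40074438×0.42957 + 0.11237262×0.57043 = 0.236248
  M+6: 0.11237262×0.42957 + 0.01050346×0.57043 = 0.054263
  M+8: 0.01050346×0.42957 = 0.004512
Scale to base peak (0.433235) = 100: 62.7 : 100.0 : 54.5 : 12.5 : 1.0

62.7 : 100.0 : 54.5 : 12.5 : 1.0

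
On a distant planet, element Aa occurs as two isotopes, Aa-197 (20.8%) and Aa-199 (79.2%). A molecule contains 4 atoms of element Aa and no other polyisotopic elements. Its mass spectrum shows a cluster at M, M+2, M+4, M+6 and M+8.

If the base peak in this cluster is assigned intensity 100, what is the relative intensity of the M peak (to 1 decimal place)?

0.5

Binomial terms of (0.208 + 0.792)^4: M 0.0019, M+2 0.0285, M+4 0.1628, M+6 0.4133, M+8 0.3935 → M+6 is the base peak.
P(M+6) = C(4,3) × 0.208^1 × 0.792^3 = 4 × 0.2080 × 0.49679309 = 0.413332 (base)
P(M) = C(4,0) × 0.208^4 × 0.792^0 = 1 × 0.00187177 × 1.0000 = 0.001872
Relative intensity = 0.001872 / 0.413332 × 100 = 0.5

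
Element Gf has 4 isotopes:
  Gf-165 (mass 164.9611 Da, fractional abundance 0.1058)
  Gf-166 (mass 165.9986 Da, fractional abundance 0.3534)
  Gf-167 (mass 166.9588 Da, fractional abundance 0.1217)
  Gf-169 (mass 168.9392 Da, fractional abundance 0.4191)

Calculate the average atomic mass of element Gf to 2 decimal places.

167.24 Da

Ar = Σ fᵢ·mᵢ = 0.1058 × 164.9611 + 0.3534 × 165.9986 + 0.1217 × 166.9588 + 0.4191 × 168.9392
= 17.45288 + 58.66391 + 20.31889 + 70.80242 = 167.23810 Da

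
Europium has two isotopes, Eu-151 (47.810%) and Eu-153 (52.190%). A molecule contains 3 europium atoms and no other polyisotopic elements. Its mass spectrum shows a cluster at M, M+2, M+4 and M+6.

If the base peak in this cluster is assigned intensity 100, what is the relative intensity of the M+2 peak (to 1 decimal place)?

91.6

(0.47810 + 0.52190)^3 gives M 0.1093, M+2 0.3579, M+4 0.3907, M+6 0.1422; the largest is M+4.
P(M+4) = C(3,2) × 0.47810^1 × 0.52190^2 = 3 × 0.4781 × 0.27237961 = 0.390674 (base)
P(M+2) = C(3,1) × 0.47810^2 × 0.52190^1 = 3 × 0.22857961 × 0.5219 = 0.357887
Relative intensity = 0.357887 / 0.390674 × 100 = 91.6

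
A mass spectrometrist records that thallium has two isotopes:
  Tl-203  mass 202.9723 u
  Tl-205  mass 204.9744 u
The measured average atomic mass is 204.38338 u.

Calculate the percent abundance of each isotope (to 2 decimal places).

With x = fraction of Tl-203 (so Tl-205 is 1 − x):
202.9723·x + 204.9744·(1 − x) = 204.38338
(202.9723 − 204.9744)·x = 204.38338 − 204.9744
x = -0.59102 / -2.0021 = 0.29520 → 29.52% Tl-203, 70.48% Tl-205.

Tl-203: 29.52%, Tl-205: 70.48%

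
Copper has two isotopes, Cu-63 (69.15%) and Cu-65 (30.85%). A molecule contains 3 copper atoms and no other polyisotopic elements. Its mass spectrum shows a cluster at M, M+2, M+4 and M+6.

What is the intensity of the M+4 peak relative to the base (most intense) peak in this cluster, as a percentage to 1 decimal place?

44.6%

Term probabilities: M 0.3307, M+2 0.4425, M+4 0.1974, M+6 0.0294. Base peak = M+2.
P(M+2) = C(3,1) × 0.6915^2 × 0.3085^1 = 3 × 0.47817225 × 0.3085 = 0.442548 (base)
P(M+4) = C(3,2) × 0.6915^1 × 0.3085^2 = 3 × 0.6915 × 0.09517225 = 0.197435
Relative intensity = 0.197435 / 0.442548 × 100 = 44.6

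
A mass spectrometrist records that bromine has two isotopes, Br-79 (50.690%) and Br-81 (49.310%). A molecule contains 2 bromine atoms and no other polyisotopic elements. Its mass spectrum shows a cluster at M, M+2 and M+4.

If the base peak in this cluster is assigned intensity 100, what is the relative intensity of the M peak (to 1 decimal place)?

51.4

(0.50690 + 0.49310)^2 gives M 0.2569, M+2 0.4999, M+4 0.2431; the largest is M+2.
P(M+2) = C(2,1) × 0.50690^1 × 0.49310^1 = 2 × 0.5069 × 0.4931 = 0.499905 (base)
P(M) = C(2,0) × 0.50690^2 × 0.49310^0 = 1 × 0.25694761 × 1.0000 = 0.256948
Relative intensity = 0.256948 / 0.499905 × 100 = 51.4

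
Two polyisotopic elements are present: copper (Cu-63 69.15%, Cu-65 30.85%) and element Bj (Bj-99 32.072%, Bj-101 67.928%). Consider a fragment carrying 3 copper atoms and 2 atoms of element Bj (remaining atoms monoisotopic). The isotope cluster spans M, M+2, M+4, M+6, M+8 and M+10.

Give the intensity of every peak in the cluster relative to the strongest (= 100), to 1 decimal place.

9.3 : 51.8 : 100.0 : 80.2 : 28.4 : 3.7

Copper pattern (n=3): 0.33065611 : 0.44254842 : 0.19743483 : 0.02936064
Element Bj pattern (n=2): 0.10286132 : 0.43571736 : 0.46142132
Convolve the two distributions (both contribute in 2-u steps):
  M: 0.33065611×0.10286132 = 0.034012
  M+2: 0.33065611×0.43571736 + 0.44254842×0.10286132 = 0.189594
  M+4: 0.33065611×0.46142132 + 0.44254842×0.43571736 + 0.19743483×0.10286132 = 0.365706
  M+6: 0.44254842×0.46142132 + 0.19743483×0.43571736 + 0.02936064×0.10286132 = 0.293247
  M+8: 0.19743483×0.46142132 + 0.02936064×0.43571736 = 0.103894
  M+10: 0.02936064×0.46142132 = 0.013548
Scale to base peak (0.365706) = 100: 9.3 : 51.8 : 100.0 : 80.2 : 28.4 : 3.7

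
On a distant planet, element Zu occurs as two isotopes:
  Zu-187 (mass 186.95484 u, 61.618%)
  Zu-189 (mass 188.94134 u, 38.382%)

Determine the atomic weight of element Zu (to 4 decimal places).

Weight each isotope mass by its fractional abundance: 0.61618 × 186.95484 + 0.38382 × 188.94134
= 115.197833 + 72.519465 = 187.717298 u

187.7173 u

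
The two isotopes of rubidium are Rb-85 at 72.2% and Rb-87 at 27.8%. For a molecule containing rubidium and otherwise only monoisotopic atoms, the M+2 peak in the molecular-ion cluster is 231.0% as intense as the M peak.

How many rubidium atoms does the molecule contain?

6

For n independent Rb atoms, I(M+2)/I(M) = n · (abundance Rb-87) / (abundance Rb-85) = n · 0.278/0.722.
n = 2.310 × 0.722/0.278 = 6.00 ≈ 6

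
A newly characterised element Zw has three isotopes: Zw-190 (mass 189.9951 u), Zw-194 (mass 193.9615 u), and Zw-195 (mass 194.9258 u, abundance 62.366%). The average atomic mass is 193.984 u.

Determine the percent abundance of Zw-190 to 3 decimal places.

14.595%

Let x and y be the fractions of Zw-190 and Zw-194. Then x + y = 1 − 0.62366 = 0.37634 and 189.9951x + 193.9615y = 193.984 − 0.62366×194.9258 = 72.416575572.
Substituting: 189.9951x + 193.9615(0.37634 − x) = 72.416575572
(189.9951 − 193.9615)x = -0.578895338  ⇒  x = 0.14595, y = 0.23039
Zw-190: 14.595%, Zw-194: 23.039%.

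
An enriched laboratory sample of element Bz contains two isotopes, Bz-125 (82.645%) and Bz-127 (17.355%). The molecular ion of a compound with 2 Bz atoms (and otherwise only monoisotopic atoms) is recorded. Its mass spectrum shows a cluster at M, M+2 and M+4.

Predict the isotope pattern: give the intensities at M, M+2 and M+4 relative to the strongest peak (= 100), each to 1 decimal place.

100.0 : 42.0 : 4.4

The 2 Bz atoms are independent, so intensities follow the terms of (0.82645 + 0.17355)^2.
P(M) = 0.82645^2 = 0.683020
P(M+2) = 2 × 0.82645^1 × 0.17355^1 = 0.286861
P(M+4) = 0.17355^2 = 0.030120
The M peak is largest (0.683020); scaling to 100 gives 100.0 : 42.0 : 4.4.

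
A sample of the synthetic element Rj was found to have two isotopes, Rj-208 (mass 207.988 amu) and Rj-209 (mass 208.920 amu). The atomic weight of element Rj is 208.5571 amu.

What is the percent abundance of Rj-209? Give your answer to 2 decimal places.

With x = fraction of Rj-208 (so Rj-209 is 1 − x):
207.988·x + 208.920·(1 − x) = 208.5571
(207.988 − 208.920)·x = 208.5571 − 208.920
x = -0.3629 / -0.932 = 0.38938 → 38.94% Rj-208, 61.06% Rj-209.

61.06%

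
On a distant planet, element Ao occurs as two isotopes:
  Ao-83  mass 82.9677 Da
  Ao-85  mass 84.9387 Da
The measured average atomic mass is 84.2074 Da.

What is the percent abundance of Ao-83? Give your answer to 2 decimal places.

Let x be the fractional abundance of Ao-83; then Ao-85 has abundance 1 − x.
82.9677·x + 84.9387·(1 − x) = 84.2074
(82.9677 − 84.9387)·x = 84.2074 − 84.9387
x = -0.7313 / -1.9710 = 0.37103 → 37.10% Ao-83, 62.90% Ao-85.

37.10%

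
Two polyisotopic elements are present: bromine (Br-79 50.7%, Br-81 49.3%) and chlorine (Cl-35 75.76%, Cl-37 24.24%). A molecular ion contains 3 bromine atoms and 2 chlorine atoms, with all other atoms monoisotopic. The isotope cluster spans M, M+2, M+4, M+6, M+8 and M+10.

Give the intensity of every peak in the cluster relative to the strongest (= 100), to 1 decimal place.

20.8 : 74.0 : 100.0 : 63.1 : 18.3 : 2.0

Bromine pattern (n=3): 0.13032384 : 0.38017547 : 0.36967753 : 0.11982316
Chlorine pattern (n=2): 0.57395776 : 0.36728448 : 0.05875776
Convolve the two distributions (both contribute in 2-u steps):
  M: 0.13032384×0.57395776 = 0.074800
  M+2: 0.13032384×0.36728448 + 0.38017547×0.57395776 = 0.266071
  M+4: 0.13032384×0.05875776 + 0.38017547×0.36728448 + 0.36967753×0.57395776 = 0.359469
  M+6: 0.38017547×0.05875776 + 0.36967753×0.36728448 + 0.11982316×0.57395776 = 0.226889
  M+8: 0.36967753×0.05875776 + 0.11982316×0.36728448 = 0.065731
  M+10: 0.11982316×0.05875776 = 0.007041
Scale to base peak (0.359469) = 100: 20.8 : 74.0 : 100.0 : 63.1 : 18.3 : 2.0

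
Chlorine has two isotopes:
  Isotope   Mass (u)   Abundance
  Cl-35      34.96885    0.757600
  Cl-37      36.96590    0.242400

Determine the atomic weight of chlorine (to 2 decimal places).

Average mass = Σ (abundance × isotope mass) = 0.757600 × 34.96885 + 0.242400 × 36.96590
= 26.492401 + 8.960534 = 35.452935 u

35.45 u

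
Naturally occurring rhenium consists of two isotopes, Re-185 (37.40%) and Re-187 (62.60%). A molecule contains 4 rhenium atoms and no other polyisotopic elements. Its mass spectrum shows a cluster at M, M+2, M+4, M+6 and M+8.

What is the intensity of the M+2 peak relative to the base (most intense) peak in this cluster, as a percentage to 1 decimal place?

Binomial terms of (0.3740 + 0.6260)^4: M 0.0196, M+2 0.1310, M+4 0.3289, M+6 0.3670, M+8 0.1536 → M+6 is the base peak.
P(M+6) = C(4,3) × 0.3740^1 × 0.6260^3 = 4 × 0.3740 × 0.24531438 = 0.366990 (base)
P(M+2) = C(4,1) × 0.3740^3 × 0.6260^1 = 4 × 0.05231362 × 0.6260 = 0.130993
Relative intensity = 0.130993 / 0.366990 × 100 = 35.7

35.7%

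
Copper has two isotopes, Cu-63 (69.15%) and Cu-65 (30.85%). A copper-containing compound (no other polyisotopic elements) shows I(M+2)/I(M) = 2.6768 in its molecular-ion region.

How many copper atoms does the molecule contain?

The M+2/M ratio from n Cu atoms is n · q/p = n · 0.3085/0.6915.
n = 2.6768 × 0.6915/0.3085 = 6.00 ≈ 6

6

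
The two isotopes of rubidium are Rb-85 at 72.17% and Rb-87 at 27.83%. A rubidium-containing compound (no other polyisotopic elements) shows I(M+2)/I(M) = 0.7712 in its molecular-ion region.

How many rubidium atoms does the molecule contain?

2

The M+2/M ratio from n Rb atoms is n · q/p = n · 0.2783/0.7217.
n = 0.7712 × 0.7217/0.2783 = 2.00 ≈ 2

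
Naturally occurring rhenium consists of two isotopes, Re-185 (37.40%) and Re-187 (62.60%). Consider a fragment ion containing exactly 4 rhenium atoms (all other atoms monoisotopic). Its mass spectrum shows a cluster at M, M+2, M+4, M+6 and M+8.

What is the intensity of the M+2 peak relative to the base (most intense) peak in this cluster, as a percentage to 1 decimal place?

35.7%

Term probabilities: M 0.0196, M+2 0.1310, M+4 0.3289, M+6 0.3670, M+8 0.1536. Base peak = M+6.
P(M+6) = C(4,3) × 0.3740^1 × 0.6260^3 = 4 × 0.3740 × 0.24531438 = 0.366990 (base)
P(M+2) = C(4,1) × 0.3740^3 × 0.6260^1 = 4 × 0.05231362 × 0.6260 = 0.130993
Relative intensity = 0.130993 / 0.366990 × 100 = 35.7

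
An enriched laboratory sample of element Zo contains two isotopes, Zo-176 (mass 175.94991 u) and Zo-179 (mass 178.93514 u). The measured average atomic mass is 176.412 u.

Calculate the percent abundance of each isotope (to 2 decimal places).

Let x be the fractional abundance of Zo-176; then Zo-179 has abundance 1 − x.
175.94991·x + 178.93514·(1 − x) = 176.412
(175.94991 − 178.93514)·x = 176.412 − 178.93514
x = -2.52314 / -2.98523 = 0.84521 → 84.52% Zo-176, 15.48% Zo-179.

Zo-176: 84.52%, Zo-179: 15.48%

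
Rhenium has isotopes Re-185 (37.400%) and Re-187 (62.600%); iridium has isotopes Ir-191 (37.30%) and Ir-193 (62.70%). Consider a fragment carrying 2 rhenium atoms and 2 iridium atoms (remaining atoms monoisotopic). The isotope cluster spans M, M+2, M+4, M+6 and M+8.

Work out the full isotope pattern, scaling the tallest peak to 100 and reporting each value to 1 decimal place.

Rhenium pattern (n=2): 0.139876 : 0.468248 : 0.391876
Iridium pattern (n=2): 0.139129 : 0.467742 : 0.393129
Convolve the two distributions (both contribute in 2-u steps):
  M: 0.139876×0.139129 = 0.019461
  M+2: 0.139876×0.467742 + 0.468248×0.139129 = 0.130573
  M+4: 0.139876×0.393129 + 0.468248×0.467742 + 0.391876×0.139129 = 0.328530
  M+6: 0.468248×0.393129 + 0.391876×0.467742 = 0.367379
  M+8: 0.391876×0.393129 = 0.154058
Scale to base peak (0.367379) = 100: 5.3 : 35.5 : 89.4 : 100.0 : 41.9

5.3 : 35.5 : 89.4 : 100.0 : 41.9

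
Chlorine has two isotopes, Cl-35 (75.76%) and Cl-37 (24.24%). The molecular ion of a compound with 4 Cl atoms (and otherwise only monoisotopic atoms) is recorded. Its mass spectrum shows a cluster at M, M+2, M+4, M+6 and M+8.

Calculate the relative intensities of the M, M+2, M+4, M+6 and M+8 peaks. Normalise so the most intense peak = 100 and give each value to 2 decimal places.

The 4 Cl atoms are independent, so intensities follow the terms of (0.7576 + 0.2424)^4.
P(M) = 0.7576^4 = 0.329428
P(M+2) = 4 × 0.7576^3 × 0.2424^1 = 0.421612
P(M+4) = 6 × 0.7576^2 × 0.2424^2 = 0.202347
P(M+6) = 4 × 0.7576^1 × 0.2424^3 = 0.043162
P(M+8) = 0.2424^4 = 0.003452
The M+2 peak is largest (0.421612); scaling to 100 gives 78.14 : 100.00 : 47.99 : 10.24 : 0.82.

78.14 : 100.00 : 47.99 : 10.24 : 0.82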